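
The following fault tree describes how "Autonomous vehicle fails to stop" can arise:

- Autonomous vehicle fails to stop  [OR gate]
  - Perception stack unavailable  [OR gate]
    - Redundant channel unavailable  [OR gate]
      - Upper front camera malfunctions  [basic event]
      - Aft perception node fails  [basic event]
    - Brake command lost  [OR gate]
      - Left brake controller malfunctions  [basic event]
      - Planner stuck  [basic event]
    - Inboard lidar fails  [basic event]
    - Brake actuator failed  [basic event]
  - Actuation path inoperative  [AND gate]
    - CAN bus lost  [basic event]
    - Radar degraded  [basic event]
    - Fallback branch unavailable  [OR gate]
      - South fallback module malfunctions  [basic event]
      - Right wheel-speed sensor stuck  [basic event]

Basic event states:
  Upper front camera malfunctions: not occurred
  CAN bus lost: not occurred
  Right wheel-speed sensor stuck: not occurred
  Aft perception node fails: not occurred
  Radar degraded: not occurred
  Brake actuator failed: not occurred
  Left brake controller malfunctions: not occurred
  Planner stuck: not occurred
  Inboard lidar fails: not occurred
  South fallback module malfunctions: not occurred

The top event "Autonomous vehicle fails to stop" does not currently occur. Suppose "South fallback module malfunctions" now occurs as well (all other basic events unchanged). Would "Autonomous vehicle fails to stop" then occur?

No

Counterfactual: set "South fallback module malfunctions" to occurred.
Redundant channel unavailable [OR]: Upper front camera malfunctions=not, Aft perception node fails=not → no input occurs → does not occur.
Brake command lost [OR]: Left brake controller malfunctions=not, Planner stuck=not → no input occurs → does not occur.
Perception stack unavailable [OR]: Redundant channel unavailable=not, Brake command lost=not, Inboard lidar fails=not, Brake actuator failed=not → no input occurs → does not occur.
Fallback branch unavailable [OR]: South fallback module malfunctions=occurs, Right wheel-speed sensor stuck=not → at least one input occurs → occurs.
Actuation path inoperative [AND]: CAN bus lost=not, Radar degraded=not, Fallback branch unavailable=occurs → not all inputs occur → does not occur.
Autonomous vehicle fails to stop [OR]: Perception stack unavailable=not, Actuation path inoperative=not → no input occurs → does not occur.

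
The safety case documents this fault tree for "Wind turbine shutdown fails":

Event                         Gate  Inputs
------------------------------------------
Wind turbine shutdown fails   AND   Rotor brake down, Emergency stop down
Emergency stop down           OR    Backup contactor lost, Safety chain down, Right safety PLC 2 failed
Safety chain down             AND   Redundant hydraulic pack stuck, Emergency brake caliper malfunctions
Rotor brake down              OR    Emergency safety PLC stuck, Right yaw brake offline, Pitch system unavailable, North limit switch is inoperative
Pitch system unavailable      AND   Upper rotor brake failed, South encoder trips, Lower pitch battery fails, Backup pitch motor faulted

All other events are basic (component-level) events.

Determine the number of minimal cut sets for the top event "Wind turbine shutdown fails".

Pitch system unavailable [AND]: one cut set from each child combined → 1 × 1 × 1 × 1 = 1 cut set(s).
Rotor brake down [OR]: union of children's cut sets → 4 cut set(s).
Safety chain down [AND]: one cut set from each child combined → 1 × 1 = 1 cut set(s).
Emergency stop down [OR]: union of children's cut sets → 3 cut set(s).
Wind turbine shutdown fails [AND]: one cut set from each child combined → 4 × 3 = 12 cut set(s).

12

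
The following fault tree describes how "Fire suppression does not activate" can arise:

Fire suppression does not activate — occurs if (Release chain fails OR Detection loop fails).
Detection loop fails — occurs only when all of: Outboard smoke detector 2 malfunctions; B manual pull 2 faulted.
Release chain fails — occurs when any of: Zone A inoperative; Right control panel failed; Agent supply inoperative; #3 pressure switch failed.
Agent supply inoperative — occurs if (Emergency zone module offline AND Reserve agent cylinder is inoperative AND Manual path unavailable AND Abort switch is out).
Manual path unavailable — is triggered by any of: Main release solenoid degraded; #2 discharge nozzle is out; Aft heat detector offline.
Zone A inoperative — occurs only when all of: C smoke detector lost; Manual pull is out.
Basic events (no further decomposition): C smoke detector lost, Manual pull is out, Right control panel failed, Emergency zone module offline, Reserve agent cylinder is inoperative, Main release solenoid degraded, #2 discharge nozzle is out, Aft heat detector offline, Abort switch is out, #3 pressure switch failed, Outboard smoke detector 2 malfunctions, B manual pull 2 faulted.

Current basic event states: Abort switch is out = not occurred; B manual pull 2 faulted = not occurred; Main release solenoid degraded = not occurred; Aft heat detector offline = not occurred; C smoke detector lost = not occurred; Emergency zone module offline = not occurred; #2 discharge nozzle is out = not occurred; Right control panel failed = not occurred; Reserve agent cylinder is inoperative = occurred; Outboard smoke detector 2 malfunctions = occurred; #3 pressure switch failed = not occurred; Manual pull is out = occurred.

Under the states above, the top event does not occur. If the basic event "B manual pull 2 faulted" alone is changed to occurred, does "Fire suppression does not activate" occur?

Yes

Counterfactual: set "B manual pull 2 faulted" to occurred.
Zone A inoperative [AND]: C smoke detector lost=not, Manual pull is out=occurs → not all inputs occur → does not occur.
Manual path unavailable [OR]: Main release solenoid degraded=not, #2 discharge nozzle is out=not, Aft heat detector offline=not → no input occurs → does not occur.
Agent supply inoperative [AND]: Emergency zone module offline=not, Reserve agent cylinder is inoperative=occurs, Manual path unavailable=not, Abort switch is out=not → not all inputs occur → does not occur.
Release chain fails [OR]: Zone A inoperative=not, Right control panel failed=not, Agent supply inoperative=not, #3 pressure switch failed=not → no input occurs → does not occur.
Detection loop fails [AND]: Outboard smoke detector 2 malfunctions=occurs, B manual pull 2 faulted=occurs → all inputs occur → occurs.
Fire suppression does not activate [OR]: Release chain fails=not, Detection loop fails=occurs → at least one input occurs → occurs.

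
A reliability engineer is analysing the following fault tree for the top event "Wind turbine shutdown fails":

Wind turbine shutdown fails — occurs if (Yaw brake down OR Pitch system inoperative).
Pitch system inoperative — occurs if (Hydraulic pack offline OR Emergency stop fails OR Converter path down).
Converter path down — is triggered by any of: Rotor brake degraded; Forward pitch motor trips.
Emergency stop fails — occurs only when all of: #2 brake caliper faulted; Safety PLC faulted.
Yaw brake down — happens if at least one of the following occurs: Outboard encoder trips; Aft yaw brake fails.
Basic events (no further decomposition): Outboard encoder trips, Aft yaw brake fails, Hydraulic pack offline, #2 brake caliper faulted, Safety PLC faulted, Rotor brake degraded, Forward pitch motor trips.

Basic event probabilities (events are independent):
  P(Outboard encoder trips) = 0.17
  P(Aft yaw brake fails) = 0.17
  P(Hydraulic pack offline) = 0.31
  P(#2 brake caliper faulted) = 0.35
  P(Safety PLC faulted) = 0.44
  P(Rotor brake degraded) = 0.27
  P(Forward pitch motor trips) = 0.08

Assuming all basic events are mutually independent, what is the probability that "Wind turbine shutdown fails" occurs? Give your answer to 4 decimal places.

P(Yaw brake down) [OR] = 1 − (1−0.17) × (1−0.17) = 0.311100
P(Emergency stop fails) [AND] = 0.35 × 0.44 = 0.154000
P(Converter path down) [OR] = 1 − (1−0.27) × (1−0.08) = 0.328400
P(Pitch system inoperative) [OR] = 1 − (1−0.31) × (1−0.154000) × (1−0.328400) = 0.607960
P(Wind turbine shutdown fails) [OR] = 1 − (1−0.311100) × (1−0.607960) = 0.729924
Rounded to 4 decimal places: P(Wind turbine shutdown fails) ≈ 0.7299.

0.7299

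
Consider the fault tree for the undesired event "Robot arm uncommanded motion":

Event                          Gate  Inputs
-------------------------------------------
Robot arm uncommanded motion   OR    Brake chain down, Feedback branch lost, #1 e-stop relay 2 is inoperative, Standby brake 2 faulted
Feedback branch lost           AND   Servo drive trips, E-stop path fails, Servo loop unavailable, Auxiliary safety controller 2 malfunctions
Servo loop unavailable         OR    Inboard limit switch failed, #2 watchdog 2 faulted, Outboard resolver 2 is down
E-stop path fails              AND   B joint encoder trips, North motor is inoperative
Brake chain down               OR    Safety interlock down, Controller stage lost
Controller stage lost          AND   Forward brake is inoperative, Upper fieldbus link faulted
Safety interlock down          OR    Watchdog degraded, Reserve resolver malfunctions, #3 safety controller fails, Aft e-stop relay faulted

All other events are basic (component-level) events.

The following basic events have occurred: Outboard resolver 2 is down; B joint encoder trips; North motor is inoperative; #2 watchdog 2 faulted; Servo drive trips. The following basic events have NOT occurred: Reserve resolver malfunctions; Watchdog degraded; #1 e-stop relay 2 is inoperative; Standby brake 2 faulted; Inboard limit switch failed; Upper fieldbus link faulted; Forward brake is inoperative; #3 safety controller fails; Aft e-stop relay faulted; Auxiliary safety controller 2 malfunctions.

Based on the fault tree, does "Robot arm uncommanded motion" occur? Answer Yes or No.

No

Safety interlock down [OR]: Watchdog degraded=not, Reserve resolver malfunctions=not, #3 safety controller fails=not, Aft e-stop relay faulted=not → no input occurs → does not occur.
Controller stage lost [AND]: Forward brake is inoperative=not, Upper fieldbus link faulted=not → not all inputs occur → does not occur.
Brake chain down [OR]: Safety interlock down=not, Controller stage lost=not → no input occurs → does not occur.
E-stop path fails [AND]: B joint encoder trips=occurs, North motor is inoperative=occurs → all inputs occur → occurs.
Servo loop unavailable [OR]: Inboard limit switch failed=not, #2 watchdog 2 faulted=occurs, Outboard resolver 2 is down=occurs → at least one input occurs → occurs.
Feedback branch lost [AND]: Servo drive trips=occurs, E-stop path fails=occurs, Servo loop unavailable=occurs, Auxiliary safety controller 2 malfunctions=not → not all inputs occur → does not occur.
Robot arm uncommanded motion [OR]: Brake chain down=not, Feedback branch lost=not, #1 e-stop relay 2 is inoperative=not, Standby brake 2 faulted=not → no input occurs → does not occur.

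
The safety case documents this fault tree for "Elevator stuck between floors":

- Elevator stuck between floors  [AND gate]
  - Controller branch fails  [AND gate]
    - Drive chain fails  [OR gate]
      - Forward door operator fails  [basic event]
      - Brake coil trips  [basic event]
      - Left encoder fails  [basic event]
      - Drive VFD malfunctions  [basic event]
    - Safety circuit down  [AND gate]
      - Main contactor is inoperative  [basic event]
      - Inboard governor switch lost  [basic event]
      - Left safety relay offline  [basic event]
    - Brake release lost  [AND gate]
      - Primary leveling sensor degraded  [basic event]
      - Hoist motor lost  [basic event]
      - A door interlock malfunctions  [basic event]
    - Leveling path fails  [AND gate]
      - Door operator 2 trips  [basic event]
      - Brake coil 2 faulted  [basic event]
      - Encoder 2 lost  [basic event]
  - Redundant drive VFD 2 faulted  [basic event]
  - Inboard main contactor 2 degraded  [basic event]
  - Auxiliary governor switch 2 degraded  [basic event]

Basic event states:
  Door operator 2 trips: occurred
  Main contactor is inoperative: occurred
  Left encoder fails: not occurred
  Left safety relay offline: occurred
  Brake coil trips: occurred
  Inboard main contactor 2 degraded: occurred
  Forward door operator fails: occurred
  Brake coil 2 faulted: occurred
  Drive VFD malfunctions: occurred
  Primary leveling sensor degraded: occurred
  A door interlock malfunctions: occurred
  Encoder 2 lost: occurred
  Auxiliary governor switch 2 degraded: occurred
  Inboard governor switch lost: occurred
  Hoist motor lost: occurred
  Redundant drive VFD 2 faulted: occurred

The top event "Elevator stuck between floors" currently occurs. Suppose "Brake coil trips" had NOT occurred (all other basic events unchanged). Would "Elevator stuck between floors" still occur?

Yes

Counterfactual: set "Brake coil trips" to not occurred.
Drive chain fails [OR]: Forward door operator fails=occurs, Brake coil trips=not, Left encoder fails=not, Drive VFD malfunctions=occurs → at least one input occurs → occurs.
Safety circuit down [AND]: Main contactor is inoperative=occurs, Inboard governor switch lost=occurs, Left safety relay offline=occurs → all inputs occur → occurs.
Brake release lost [AND]: Primary leveling sensor degraded=occurs, Hoist motor lost=occurs, A door interlock malfunctions=occurs → all inputs occur → occurs.
Leveling path fails [AND]: Door operator 2 trips=occurs, Brake coil 2 faulted=occurs, Encoder 2 lost=occurs → all inputs occur → occurs.
Controller branch fails [AND]: Drive chain fails=occurs, Safety circuit down=occurs, Brake release lost=occurs, Leveling path fails=occurs → all inputs occur → occurs.
Elevator stuck between floors [AND]: Controller branch fails=occurs, Redundant drive VFD 2 faulted=occurs, Inboard main contactor 2 degraded=occurs, Auxiliary governor switch 2 degraded=occurs → all inputs occur → occurs.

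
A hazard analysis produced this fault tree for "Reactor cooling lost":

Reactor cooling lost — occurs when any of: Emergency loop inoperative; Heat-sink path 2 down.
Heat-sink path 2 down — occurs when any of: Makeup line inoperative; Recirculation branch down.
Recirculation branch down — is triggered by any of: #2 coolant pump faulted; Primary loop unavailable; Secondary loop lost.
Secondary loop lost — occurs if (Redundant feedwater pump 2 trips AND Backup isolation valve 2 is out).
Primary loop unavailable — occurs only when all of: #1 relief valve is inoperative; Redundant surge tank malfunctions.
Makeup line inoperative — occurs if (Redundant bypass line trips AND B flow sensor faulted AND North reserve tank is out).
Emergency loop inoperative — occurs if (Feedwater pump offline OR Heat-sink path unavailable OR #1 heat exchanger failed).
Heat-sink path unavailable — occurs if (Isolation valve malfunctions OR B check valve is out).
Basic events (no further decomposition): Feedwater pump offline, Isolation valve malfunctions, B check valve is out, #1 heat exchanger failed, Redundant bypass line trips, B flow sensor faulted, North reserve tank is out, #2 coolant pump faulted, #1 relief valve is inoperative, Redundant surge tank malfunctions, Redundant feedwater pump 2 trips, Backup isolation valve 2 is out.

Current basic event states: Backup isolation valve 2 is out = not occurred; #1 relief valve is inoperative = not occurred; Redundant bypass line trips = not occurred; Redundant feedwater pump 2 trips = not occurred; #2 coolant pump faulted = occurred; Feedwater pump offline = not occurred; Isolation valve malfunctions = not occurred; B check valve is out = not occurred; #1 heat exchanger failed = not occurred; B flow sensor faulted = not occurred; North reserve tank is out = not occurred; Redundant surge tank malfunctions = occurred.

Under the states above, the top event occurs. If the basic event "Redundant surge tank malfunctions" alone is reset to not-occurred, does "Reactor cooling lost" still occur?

Yes

Counterfactual: set "Redundant surge tank malfunctions" to not occurred.
Heat-sink path unavailable [OR]: Isolation valve malfunctions=not, B check valve is out=not → no input occurs → does not occur.
Emergency loop inoperative [OR]: Feedwater pump offline=not, Heat-sink path unavailable=not, #1 heat exchanger failed=not → no input occurs → does not occur.
Makeup line inoperative [AND]: Redundant bypass line trips=not, B flow sensor faulted=not, North reserve tank is out=not → not all inputs occur → does not occur.
Primary loop unavailable [AND]: #1 relief valve is inoperative=not, Redundant surge tank malfunctions=not → not all inputs occur → does not occur.
Secondary loop lost [AND]: Redundant feedwater pump 2 trips=not, Backup isolation valve 2 is out=not → not all inputs occur → does not occur.
Recirculation branch down [OR]: #2 coolant pump faulted=occurs, Primary loop unavailable=not, Secondary loop lost=not → at least one input occurs → occurs.
Heat-sink path 2 down [OR]: Makeup line inoperative=not, Recirculation branch down=occurs → at least one input occurs → occurs.
Reactor cooling lost [OR]: Emergency loop inoperative=not, Heat-sink path 2 down=occurs → at least one input occurs → occurs.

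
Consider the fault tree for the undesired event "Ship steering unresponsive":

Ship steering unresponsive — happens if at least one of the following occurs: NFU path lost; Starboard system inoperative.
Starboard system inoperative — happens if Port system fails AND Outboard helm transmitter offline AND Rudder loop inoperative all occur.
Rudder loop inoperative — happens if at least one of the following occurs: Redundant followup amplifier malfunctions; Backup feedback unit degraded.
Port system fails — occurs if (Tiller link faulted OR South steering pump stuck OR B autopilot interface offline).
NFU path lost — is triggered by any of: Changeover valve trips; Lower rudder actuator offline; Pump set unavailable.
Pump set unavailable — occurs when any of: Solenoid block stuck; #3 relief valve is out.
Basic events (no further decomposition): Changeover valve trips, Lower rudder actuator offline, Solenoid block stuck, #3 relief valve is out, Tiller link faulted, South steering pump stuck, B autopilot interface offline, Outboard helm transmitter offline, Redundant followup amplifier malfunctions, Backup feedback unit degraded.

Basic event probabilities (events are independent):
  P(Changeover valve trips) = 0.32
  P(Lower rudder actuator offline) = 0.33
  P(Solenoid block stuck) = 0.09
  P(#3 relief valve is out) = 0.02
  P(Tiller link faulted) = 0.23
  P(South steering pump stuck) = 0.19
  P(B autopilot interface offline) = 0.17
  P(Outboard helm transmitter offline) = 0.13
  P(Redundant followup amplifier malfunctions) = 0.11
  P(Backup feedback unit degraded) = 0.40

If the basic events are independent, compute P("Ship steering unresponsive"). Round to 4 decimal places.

0.6056

P(Pump set unavailable) [OR] = 1 − (1−0.09) × (1−0.02) = 0.108200
P(NFU path lost) [OR] = 1 − (1−0.32) × (1−0.33) × (1−0.108200) = 0.593696
P(Port system fails) [OR] = 1 − (1−0.23) × (1−0.19) × (1−0.17) = 0.482329
P(Rudder loop inoperative) [OR] = 1 − (1−0.11) × (1−0.40) = 0.466000
P(Starboard system inoperative) [AND] = 0.482329 × 0.13 × 0.466000 = 0.029219
P(Ship steering unresponsive) [OR] = 1 − (1−0.593696) × (1−0.029219) = 0.605568
Rounded to 4 decimal places: P(Ship steering unresponsive) ≈ 0.6056.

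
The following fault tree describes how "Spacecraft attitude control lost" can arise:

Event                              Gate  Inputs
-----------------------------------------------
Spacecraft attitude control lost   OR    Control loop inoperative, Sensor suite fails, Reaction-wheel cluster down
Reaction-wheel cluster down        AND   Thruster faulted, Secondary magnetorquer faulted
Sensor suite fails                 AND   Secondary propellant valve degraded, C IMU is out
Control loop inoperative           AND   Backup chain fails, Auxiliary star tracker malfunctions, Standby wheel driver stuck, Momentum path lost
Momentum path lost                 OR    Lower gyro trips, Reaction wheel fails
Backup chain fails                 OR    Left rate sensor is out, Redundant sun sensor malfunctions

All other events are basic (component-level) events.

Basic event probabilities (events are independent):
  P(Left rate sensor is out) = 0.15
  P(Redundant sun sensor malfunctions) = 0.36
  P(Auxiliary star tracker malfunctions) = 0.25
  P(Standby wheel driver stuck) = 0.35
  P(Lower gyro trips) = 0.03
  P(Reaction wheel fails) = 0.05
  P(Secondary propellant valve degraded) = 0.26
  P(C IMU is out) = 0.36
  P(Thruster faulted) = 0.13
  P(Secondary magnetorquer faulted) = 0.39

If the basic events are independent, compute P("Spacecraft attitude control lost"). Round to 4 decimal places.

0.1422

P(Backup chain fails) [OR] = 1 − (1−0.15) × (1−0.36) = 0.456000
P(Momentum path lost) [OR] = 1 − (1−0.03) × (1−0.05) = 0.078500
P(Control loop inoperative) [AND] = 0.456000 × 0.25 × 0.35 × 0.078500 = 0.003132
P(Sensor suite fails) [AND] = 0.26 × 0.36 = 0.093600
P(Reaction-wheel cluster down) [AND] = 0.13 × 0.39 = 0.050700
P(Spacecraft attitude control lost) [OR] = 1 − (1−0.003132) × (1−0.093600) × (1−0.050700) = 0.142249
Rounded to 4 decimal places: P(Spacecraft attitude control lost) ≈ 0.1422.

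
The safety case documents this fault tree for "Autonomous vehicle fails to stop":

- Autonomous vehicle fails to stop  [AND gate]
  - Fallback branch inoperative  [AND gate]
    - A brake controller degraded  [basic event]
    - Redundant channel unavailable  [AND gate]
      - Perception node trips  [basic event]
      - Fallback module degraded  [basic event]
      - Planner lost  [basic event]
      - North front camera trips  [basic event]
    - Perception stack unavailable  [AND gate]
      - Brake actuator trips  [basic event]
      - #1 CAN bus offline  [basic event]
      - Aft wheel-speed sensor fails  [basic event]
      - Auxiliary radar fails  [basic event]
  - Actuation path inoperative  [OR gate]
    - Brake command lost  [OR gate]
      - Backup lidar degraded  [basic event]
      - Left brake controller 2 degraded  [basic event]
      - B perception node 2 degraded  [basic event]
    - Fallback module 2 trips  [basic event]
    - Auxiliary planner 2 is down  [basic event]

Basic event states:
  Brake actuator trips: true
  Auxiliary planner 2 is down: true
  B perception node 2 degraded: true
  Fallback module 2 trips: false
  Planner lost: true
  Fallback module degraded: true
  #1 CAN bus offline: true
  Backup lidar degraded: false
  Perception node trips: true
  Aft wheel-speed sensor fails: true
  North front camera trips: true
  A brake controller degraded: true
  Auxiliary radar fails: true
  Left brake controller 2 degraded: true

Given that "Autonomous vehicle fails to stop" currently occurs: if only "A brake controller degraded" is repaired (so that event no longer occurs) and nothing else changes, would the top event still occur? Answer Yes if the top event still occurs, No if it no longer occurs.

No

Counterfactual: set "A brake controller degraded" to not occurred.
Redundant channel unavailable [AND]: Perception node trips=occurs, Fallback module degraded=occurs, Planner lost=occurs, North front camera trips=occurs → all inputs occur → occurs.
Perception stack unavailable [AND]: Brake actuator trips=occurs, #1 CAN bus offline=occurs, Aft wheel-speed sensor fails=occurs, Auxiliary radar fails=occurs → all inputs occur → occurs.
Fallback branch inoperative [AND]: A brake controller degraded=not, Redundant channel unavailable=occurs, Perception stack unavailable=occurs → not all inputs occur → does not occur.
Brake command lost [OR]: Backup lidar degraded=not, Left brake controller 2 degraded=occurs, B perception node 2 degraded=occurs → at least one input occurs → occurs.
Actuation path inoperative [OR]: Brake command lost=occurs, Fallback module 2 trips=not, Auxiliary planner 2 is down=occurs → at least one input occurs → occurs.
Autonomous vehicle fails to stop [AND]: Fallback branch inoperative=not, Actuation path inoperative=occurs → not all inputs occur → does not occur.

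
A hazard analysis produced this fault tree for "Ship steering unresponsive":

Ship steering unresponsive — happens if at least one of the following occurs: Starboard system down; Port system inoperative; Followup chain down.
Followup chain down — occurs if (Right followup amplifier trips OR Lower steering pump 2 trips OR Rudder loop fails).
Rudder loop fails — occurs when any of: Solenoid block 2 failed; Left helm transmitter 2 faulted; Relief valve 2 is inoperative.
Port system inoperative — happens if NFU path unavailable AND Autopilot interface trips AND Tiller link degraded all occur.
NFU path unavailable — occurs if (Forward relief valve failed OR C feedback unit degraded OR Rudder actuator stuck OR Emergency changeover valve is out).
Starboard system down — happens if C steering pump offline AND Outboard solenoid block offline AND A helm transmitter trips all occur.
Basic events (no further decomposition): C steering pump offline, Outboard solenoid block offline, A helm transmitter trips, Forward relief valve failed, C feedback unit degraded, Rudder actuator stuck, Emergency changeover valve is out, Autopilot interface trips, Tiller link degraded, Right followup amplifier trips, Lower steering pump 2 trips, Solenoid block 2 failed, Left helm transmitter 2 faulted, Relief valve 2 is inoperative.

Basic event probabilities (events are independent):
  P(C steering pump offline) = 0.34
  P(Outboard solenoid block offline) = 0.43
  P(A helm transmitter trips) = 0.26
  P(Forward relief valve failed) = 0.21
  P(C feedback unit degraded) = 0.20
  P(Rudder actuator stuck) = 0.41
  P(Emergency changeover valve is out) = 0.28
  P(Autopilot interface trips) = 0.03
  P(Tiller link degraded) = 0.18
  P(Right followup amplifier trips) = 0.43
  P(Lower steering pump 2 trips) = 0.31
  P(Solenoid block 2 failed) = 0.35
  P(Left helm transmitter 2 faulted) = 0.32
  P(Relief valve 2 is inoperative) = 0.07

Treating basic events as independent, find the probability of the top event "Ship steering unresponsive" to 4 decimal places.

P(Starboard system down) [AND] = 0.34 × 0.43 × 0.26 = 0.038012
P(NFU path unavailable) [OR] = 1 − (1−0.21) × (1−0.20) × (1−0.41) × (1−0.28) = 0.731526
P(Port system inoperative) [AND] = 0.731526 × 0.03 × 0.18 = 0.003950
P(Rudder loop fails) [OR] = 1 − (1−0.35) × (1−0.32) × (1−0.07) = 0.588940
P(Followup chain down) [OR] = 1 − (1−0.43) × (1−0.31) × (1−0.588940) = 0.838330
P(Ship steering unresponsive) [OR] = 1 − (1−0.038012) × (1−0.003950) × (1−0.838330) = 0.845090
Rounded to 4 decimal places: P(Ship steering unresponsive) ≈ 0.8451.

0.8451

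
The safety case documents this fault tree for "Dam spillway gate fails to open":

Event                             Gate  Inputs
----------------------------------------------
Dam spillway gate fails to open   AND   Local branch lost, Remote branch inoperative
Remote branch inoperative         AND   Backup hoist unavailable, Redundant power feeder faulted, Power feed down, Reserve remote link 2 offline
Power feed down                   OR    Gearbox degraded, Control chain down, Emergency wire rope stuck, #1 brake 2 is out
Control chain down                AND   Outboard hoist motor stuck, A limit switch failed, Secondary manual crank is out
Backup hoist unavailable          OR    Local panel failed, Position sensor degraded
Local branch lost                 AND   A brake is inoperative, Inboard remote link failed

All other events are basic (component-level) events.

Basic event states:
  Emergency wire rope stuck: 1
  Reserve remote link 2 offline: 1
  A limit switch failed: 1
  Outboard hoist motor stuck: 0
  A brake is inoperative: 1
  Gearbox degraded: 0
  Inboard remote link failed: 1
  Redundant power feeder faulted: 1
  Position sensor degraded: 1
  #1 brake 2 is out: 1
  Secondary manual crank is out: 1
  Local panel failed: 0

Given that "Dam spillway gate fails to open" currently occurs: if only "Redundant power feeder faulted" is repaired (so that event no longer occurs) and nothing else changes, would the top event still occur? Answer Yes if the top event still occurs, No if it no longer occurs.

No

Counterfactual: set "Redundant power feeder faulted" to not occurred.
Local branch lost [AND]: A brake is inoperative=occurs, Inboard remote link failed=occurs → all inputs occur → occurs.
Backup hoist unavailable [OR]: Local panel failed=not, Position sensor degraded=occurs → at least one input occurs → occurs.
Control chain down [AND]: Outboard hoist motor stuck=not, A limit switch failed=occurs, Secondary manual crank is out=occurs → not all inputs occur → does not occur.
Power feed down [OR]: Gearbox degraded=not, Control chain down=not, Emergency wire rope stuck=occurs, #1 brake 2 is out=occurs → at least one input occurs → occurs.
Remote branch inoperative [AND]: Backup hoist unavailable=occurs, Redundant power feeder faulted=not, Power feed down=occurs, Reserve remote link 2 offline=occurs → not all inputs occur → does not occur.
Dam spillway gate fails to open [AND]: Local branch lost=occurs, Remote branch inoperative=not → not all inputs occur → does not occur.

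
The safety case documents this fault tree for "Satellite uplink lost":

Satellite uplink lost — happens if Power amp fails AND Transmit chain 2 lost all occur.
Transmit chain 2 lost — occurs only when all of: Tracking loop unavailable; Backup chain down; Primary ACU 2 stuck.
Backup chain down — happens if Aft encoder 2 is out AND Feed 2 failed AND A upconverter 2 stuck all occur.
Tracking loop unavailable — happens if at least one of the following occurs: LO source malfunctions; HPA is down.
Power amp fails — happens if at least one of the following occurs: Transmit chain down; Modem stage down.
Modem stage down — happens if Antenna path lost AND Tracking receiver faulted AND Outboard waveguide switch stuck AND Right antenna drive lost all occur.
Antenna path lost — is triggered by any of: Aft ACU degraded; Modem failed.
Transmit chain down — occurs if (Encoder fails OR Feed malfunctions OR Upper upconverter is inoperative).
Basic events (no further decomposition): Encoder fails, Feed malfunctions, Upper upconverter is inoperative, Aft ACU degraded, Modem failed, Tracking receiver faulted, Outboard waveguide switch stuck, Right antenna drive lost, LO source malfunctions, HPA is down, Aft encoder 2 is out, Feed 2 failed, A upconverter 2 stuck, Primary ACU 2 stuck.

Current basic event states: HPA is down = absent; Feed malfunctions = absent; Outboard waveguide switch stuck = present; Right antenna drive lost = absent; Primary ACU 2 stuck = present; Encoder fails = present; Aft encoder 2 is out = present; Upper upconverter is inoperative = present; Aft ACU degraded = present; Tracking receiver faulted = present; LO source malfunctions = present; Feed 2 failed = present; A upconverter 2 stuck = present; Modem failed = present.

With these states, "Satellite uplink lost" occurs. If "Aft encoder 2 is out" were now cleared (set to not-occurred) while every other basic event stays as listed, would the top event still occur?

No

Counterfactual: set "Aft encoder 2 is out" to not occurred.
Transmit chain down [OR]: Encoder fails=occurs, Feed malfunctions=not, Upper upconverter is inoperative=occurs → at least one input occurs → occurs.
Antenna path lost [OR]: Aft ACU degraded=occurs, Modem failed=occurs → at least one input occurs → occurs.
Modem stage down [AND]: Antenna path lost=occurs, Tracking receiver faulted=occurs, Outboard waveguide switch stuck=occurs, Right antenna drive lost=not → not all inputs occur → does not occur.
Power amp fails [OR]: Transmit chain down=occurs, Modem stage down=not → at least one input occurs → occurs.
Tracking loop unavailable [OR]: LO source malfunctions=occurs, HPA is down=not → at least one input occurs → occurs.
Backup chain down [AND]: Aft encoder 2 is out=not, Feed 2 failed=occurs, A upconverter 2 stuck=occurs → not all inputs occur → does not occur.
Transmit chain 2 lost [AND]: Tracking loop unavailable=occurs, Backup chain down=not, Primary ACU 2 stuck=occurs → not all inputs occur → does not occur.
Satellite uplink lost [AND]: Power amp fails=occurs, Transmit chain 2 lost=not → not all inputs occur → does not occur.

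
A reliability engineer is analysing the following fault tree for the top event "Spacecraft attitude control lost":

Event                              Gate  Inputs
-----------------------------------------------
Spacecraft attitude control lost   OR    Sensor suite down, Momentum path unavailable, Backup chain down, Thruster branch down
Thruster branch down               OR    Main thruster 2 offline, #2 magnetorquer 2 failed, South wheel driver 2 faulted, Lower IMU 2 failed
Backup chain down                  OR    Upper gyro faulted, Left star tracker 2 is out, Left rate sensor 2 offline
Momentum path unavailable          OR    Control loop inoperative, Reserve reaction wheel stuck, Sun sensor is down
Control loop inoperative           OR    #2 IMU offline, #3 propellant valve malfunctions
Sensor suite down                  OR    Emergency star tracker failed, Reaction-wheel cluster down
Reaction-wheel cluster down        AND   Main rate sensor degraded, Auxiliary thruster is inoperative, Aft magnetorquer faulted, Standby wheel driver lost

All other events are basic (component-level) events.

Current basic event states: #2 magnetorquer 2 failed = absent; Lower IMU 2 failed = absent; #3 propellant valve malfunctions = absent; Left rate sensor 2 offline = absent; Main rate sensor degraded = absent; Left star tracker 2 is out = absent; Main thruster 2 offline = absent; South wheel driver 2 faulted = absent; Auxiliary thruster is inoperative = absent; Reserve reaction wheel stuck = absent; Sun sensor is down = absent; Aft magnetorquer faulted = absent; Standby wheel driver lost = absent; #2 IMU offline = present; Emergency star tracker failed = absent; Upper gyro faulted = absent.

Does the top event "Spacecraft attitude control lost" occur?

Yes

Reaction-wheel cluster down [AND]: Main rate sensor degraded=not, Auxiliary thruster is inoperative=not, Aft magnetorquer faulted=not, Standby wheel driver lost=not → not all inputs occur → does not occur.
Sensor suite down [OR]: Emergency star tracker failed=not, Reaction-wheel cluster down=not → no input occurs → does not occur.
Control loop inoperative [OR]: #2 IMU offline=occurs, #3 propellant valve malfunctions=not → at least one input occurs → occurs.
Momentum path unavailable [OR]: Control loop inoperative=occurs, Reserve reaction wheel stuck=not, Sun sensor is down=not → at least one input occurs → occurs.
Backup chain down [OR]: Upper gyro faulted=not, Left star tracker 2 is out=not, Left rate sensor 2 offline=not → no input occurs → does not occur.
Thruster branch down [OR]: Main thruster 2 offline=not, #2 magnetorquer 2 failed=not, South wheel driver 2 faulted=not, Lower IMU 2 failed=not → no input occurs → does not occur.
Spacecraft attitude control lost [OR]: Sensor suite down=not, Momentum path unavailable=occurs, Backup chain down=not, Thruster branch down=not → at least one input occurs → occurs.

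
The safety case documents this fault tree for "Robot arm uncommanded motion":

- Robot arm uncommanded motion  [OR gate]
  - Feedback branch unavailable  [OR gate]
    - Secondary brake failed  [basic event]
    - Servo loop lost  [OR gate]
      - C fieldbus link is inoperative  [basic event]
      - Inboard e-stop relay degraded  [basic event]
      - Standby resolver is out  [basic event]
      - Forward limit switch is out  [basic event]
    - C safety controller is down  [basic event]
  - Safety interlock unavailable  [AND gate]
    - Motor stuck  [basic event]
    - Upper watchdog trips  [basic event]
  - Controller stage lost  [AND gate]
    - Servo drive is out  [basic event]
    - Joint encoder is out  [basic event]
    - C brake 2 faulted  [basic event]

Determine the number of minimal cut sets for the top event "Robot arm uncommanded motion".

Servo loop lost [OR]: union of children's cut sets → 4 cut set(s).
Feedback branch unavailable [OR]: union of children's cut sets → 6 cut set(s).
Safety interlock unavailable [AND]: one cut set from each child combined → 1 × 1 = 1 cut set(s).
Controller stage lost [AND]: one cut set from each child combined → 1 × 1 × 1 = 1 cut set(s).
Robot arm uncommanded motion [OR]: union of children's cut sets → 8 cut set(s).
Minimal cut sets: {Secondary brake failed}; {C fieldbus link is inoperative}; {Inboard e-stop relay degraded}; {Standby resolver is out}; {Forward limit switch is out}; {C safety controller is down}; {Motor stuck, Upper watchdog trips}; {C brake 2 faulted, Joint encoder is out, Servo drive is out}.

8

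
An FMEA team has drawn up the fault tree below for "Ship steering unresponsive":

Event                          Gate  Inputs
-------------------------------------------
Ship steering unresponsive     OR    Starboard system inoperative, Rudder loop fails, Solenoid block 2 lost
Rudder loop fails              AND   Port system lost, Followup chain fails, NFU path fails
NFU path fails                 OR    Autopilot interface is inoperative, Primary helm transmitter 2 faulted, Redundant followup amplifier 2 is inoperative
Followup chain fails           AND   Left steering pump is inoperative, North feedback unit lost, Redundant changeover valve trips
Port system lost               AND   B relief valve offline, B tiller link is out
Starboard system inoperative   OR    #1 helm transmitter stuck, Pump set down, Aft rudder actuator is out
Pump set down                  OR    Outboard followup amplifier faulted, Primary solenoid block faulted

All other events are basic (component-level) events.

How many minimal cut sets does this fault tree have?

8

Pump set down [OR]: union of children's cut sets → 2 cut set(s).
Starboard system inoperative [OR]: union of children's cut sets → 4 cut set(s).
Port system lost [AND]: one cut set from each child combined → 1 × 1 = 1 cut set(s).
Followup chain fails [AND]: one cut set from each child combined → 1 × 1 × 1 = 1 cut set(s).
NFU path fails [OR]: union of children's cut sets → 3 cut set(s).
Rudder loop fails [AND]: one cut set from each child combined → 1 × 1 × 3 = 3 cut set(s).
Ship steering unresponsive [OR]: union of children's cut sets → 8 cut set(s).
Minimal cut sets: {#1 helm transmitter stuck}; {Outboard followup amplifier faulted}; {Primary solenoid block faulted}; {Aft rudder actuator is out}; {Autopilot interface is inoperative, B relief valve offline, B tiller link is out, Left steering pump is inoperative, North feedback unit lost, Redundant changeover valve trips}; {B relief valve offline, B tiller link is out, Left steering pump is inoperative, North feedback unit lost, Primary helm transmitter 2 faulted, Redundant changeover valve trips}; {B relief valve offline, B tiller link is out, Left steering pump is inoperative, North feedback unit lost, Redundant changeover valve trips, Redundant followup amplifier 2 is inoperative}; {Solenoid block 2 lost}.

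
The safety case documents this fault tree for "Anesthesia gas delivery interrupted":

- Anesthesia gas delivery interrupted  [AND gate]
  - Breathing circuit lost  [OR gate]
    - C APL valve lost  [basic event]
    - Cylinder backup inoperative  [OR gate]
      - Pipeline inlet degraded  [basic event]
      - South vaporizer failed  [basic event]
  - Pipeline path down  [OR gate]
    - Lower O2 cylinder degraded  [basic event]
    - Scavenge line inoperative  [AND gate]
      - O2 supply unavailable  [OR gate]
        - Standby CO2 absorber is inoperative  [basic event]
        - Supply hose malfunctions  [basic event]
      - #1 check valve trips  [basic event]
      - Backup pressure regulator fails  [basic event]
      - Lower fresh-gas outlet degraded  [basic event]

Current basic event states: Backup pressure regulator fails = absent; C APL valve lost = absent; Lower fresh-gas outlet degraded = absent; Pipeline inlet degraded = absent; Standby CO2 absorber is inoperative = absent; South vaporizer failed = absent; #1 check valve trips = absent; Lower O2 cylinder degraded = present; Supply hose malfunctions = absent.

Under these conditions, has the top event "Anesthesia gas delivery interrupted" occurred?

No

Cylinder backup inoperative [OR]: Pipeline inlet degraded=not, South vaporizer failed=not → no input occurs → does not occur.
Breathing circuit lost [OR]: C APL valve lost=not, Cylinder backup inoperative=not → no input occurs → does not occur.
O2 supply unavailable [OR]: Standby CO2 absorber is inoperative=not, Supply hose malfunctions=not → no input occurs → does not occur.
Scavenge line inoperative [AND]: O2 supply unavailable=not, #1 check valve trips=not, Backup pressure regulator fails=not, Lower fresh-gas outlet degraded=not → not all inputs occur → does not occur.
Pipeline path down [OR]: Lower O2 cylinder degraded=occurs, Scavenge line inoperative=not → at least one input occurs → occurs.
Anesthesia gas delivery interrupted [AND]: Breathing circuit lost=not, Pipeline path down=occurs → not all inputs occur → does not occur.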